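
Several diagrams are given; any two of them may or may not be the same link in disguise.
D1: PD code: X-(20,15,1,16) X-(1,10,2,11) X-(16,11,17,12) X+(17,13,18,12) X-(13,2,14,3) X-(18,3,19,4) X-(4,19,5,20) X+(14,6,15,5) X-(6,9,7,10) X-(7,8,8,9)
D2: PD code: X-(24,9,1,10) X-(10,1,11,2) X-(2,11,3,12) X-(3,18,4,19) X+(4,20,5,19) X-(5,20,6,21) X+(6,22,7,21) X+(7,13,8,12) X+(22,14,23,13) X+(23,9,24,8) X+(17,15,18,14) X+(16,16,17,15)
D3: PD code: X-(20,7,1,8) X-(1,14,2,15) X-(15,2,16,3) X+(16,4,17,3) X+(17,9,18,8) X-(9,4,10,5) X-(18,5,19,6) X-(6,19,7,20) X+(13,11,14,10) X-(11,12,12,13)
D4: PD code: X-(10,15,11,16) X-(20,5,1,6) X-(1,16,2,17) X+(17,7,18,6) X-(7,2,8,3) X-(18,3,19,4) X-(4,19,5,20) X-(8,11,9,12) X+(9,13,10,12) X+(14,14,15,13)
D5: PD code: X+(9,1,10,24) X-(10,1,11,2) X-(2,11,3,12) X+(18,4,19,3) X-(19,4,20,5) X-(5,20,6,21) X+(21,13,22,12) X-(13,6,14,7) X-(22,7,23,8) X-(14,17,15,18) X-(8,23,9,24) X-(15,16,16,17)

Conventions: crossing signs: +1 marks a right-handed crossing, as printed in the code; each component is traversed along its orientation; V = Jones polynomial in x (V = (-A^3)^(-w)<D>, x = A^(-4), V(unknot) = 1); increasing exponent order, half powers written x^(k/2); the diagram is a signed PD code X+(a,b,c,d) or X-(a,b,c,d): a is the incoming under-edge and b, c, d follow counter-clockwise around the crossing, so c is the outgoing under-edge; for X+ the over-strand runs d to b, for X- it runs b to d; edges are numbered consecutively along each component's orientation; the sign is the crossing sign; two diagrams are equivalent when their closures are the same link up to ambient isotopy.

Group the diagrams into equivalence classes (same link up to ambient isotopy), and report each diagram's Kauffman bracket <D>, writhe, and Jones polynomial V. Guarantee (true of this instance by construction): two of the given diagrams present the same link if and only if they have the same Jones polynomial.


classes: {D1, D3, D4, D5} | {D2}
V(D1) = -x^-6 + x^-5 - x^-4 + 2x^-3 - x^-2 + x^-1  [10 crossings, <D> = A^-14 - A^-10 + 2A^-6 - A^-2 + A^2 - A^6, w = -6]
D2 (bracket A^6; 12 crossings at w = +2): V = 1
D3 (bracket A^-8 - A^-4 + 2 - A^4 + A^8 - A^12; 10 crossings at w = -4): V = -x^-6 + x^-5 - x^-4 + 2x^-3 - x^-2 + x^-1
V(D4) = -x^-6 + x^-5 - x^-4 + 2x^-3 - x^-2 + x^-1  [10 crossings, <D> = A^-8 - A^-4 + 2 - A^4 + A^8 - A^12, w = -4]
V(D5) = -x^-6 + x^-5 - x^-4 + 2x^-3 - x^-2 + x^-1  [12 crossings, <D> = A^-14 - A^-10 + 2A^-6 - A^-2 + A^2 - A^6, w = -6]
insight: V(x) takes 2 values over 5 diagrams, fixing the grouping


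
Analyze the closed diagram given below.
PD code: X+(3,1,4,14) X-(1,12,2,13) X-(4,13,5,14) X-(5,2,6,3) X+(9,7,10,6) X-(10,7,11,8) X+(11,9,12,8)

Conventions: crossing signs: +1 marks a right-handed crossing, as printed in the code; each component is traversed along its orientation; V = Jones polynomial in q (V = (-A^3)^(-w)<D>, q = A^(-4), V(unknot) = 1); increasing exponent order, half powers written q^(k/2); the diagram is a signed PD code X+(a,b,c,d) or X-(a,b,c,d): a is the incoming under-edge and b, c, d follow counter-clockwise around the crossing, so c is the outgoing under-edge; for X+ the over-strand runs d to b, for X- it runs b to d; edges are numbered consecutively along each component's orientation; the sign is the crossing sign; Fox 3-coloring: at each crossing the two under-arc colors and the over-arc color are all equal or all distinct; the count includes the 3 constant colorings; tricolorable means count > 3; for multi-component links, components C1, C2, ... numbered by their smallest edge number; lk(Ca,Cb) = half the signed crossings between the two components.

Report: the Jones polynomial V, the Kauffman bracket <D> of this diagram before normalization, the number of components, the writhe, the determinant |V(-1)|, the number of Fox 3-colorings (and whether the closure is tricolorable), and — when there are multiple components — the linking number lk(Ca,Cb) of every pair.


V(q) = 1
bracket: -A^-3, w = -1
1 component, writhe -1, over 7 crossings
det 1, colorings 3 of 3^7 — not tricolorable
observation: |V(-1)| = 1: so not tricolorable, since 3 does not divide 1


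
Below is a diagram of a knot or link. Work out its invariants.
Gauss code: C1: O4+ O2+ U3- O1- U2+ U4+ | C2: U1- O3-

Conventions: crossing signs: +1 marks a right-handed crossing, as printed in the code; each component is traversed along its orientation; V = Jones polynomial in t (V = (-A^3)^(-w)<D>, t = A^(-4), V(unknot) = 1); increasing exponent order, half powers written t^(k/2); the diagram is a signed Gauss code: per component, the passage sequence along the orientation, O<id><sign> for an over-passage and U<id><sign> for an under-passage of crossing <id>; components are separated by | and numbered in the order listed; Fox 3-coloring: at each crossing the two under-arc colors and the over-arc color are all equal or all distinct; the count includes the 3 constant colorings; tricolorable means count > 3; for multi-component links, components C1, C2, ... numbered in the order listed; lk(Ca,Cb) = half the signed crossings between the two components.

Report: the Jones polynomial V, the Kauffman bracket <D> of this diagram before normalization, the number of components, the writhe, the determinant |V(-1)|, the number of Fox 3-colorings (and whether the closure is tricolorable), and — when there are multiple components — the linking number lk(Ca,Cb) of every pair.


V(t) = -t^(-5/2) - t^(-1/2)
bracket: -A^2 - A^10, w = 0
2 components, writhe 0, over 4 crossings
lk(C1,C2) = -1
det 2, colorings 3 of 3^4 — not tricolorable
observation: summing lk over 1 pair gives -1


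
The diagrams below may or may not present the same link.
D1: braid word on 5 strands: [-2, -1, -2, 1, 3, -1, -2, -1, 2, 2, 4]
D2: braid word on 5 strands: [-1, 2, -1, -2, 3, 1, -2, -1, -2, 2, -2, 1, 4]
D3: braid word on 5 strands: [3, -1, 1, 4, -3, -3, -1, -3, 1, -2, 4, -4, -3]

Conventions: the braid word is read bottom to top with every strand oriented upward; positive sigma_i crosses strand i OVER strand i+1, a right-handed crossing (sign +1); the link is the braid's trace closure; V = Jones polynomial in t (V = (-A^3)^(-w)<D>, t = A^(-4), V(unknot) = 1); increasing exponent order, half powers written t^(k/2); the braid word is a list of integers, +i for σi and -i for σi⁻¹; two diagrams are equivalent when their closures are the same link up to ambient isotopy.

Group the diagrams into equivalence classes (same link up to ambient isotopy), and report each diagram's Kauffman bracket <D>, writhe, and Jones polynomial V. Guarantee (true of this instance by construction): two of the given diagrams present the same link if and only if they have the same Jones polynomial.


classes: {D1, D2} | {D3}
V(D1) = -t^(-9/2) - t^(-5/2) + t^(-3/2) - t^(-1/2)  [11 crossings, <D> = A^-1 - A^3 + A^7 + A^15, w = -1]
V(D2) = -t^(-9/2) - t^(-5/2) + t^(-3/2) - t^(-1/2)  (w -1, c 13, <D> = A^-1 - A^3 + A^7 + A^15)
V(D3) = t^(-9/2) - t^(-5/2) - t^(-3/2) - t^(-1/2)  (w -3, c 13, <D> = A^-7 + A^-3 + A - A^9)
insight: V(t) takes 2 values over 3 diagrams, fixing the grouping


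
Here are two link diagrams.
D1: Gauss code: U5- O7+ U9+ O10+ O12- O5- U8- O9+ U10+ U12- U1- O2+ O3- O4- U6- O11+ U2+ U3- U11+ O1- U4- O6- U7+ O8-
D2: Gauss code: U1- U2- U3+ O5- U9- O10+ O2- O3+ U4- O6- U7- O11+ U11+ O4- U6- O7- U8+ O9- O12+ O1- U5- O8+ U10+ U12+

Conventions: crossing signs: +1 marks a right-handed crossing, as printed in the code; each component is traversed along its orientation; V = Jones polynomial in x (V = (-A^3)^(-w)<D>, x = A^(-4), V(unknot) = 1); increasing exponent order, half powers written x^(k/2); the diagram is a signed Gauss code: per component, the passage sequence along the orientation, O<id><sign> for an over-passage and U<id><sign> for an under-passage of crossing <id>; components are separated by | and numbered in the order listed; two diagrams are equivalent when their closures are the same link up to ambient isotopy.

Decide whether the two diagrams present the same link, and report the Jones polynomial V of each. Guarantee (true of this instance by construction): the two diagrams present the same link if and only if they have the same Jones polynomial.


equivalent: yes
D1 (bracket A^-10 - A^-6 + 2A^-2 - 3A^2 + 3A^6 - 2A^10 + 2A^14 - A^18; 12 crossings at w = -2): V = -x^-6 + 2x^-5 - 2x^-4 + 3x^-3 - 3x^-2 + 2x^-1 - 1 + x
V(D2) = -x^-6 + 2x^-5 - 2x^-4 + 3x^-3 - 3x^-2 + 2x^-1 - 1 + x  (w -2, c 12, <D> = A^-10 - A^-6 + 2A^-2 - 3A^2 + 3A^6 - 2A^10 + 2A^14 - A^18)
key observation: Reidemeister moves carry D1 (12 crossings) to D2 (12)


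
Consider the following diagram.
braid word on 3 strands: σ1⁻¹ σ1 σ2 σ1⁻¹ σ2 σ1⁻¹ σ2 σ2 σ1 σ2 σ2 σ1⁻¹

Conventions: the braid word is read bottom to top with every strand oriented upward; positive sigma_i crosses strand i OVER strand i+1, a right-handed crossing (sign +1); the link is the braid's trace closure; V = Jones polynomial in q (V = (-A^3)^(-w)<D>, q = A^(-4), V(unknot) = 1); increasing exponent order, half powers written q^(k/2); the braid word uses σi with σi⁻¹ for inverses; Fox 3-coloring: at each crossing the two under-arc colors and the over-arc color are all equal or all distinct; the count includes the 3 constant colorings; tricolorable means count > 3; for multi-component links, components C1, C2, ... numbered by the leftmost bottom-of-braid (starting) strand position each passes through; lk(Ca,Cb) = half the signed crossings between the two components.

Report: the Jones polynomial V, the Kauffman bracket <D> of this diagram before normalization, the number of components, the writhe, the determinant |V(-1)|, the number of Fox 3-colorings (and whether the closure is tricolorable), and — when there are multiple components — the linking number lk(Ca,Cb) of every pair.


V(q) = 2q - 2q^2 + 3q^3 - 3q^4 + 2q^5 - 2q^6 + q^7
bracket: A^-16 - 2A^-12 + 2A^-8 - 3A^-4 + 3 - 2A^4 + 2A^8, w = +4
1 component, writhe +4, over 12 crossings
det 15, colorings 9 of 3^12 — tricolorable
observation: |V(-1)| = 15: so tricolorable, since 3 divides 15


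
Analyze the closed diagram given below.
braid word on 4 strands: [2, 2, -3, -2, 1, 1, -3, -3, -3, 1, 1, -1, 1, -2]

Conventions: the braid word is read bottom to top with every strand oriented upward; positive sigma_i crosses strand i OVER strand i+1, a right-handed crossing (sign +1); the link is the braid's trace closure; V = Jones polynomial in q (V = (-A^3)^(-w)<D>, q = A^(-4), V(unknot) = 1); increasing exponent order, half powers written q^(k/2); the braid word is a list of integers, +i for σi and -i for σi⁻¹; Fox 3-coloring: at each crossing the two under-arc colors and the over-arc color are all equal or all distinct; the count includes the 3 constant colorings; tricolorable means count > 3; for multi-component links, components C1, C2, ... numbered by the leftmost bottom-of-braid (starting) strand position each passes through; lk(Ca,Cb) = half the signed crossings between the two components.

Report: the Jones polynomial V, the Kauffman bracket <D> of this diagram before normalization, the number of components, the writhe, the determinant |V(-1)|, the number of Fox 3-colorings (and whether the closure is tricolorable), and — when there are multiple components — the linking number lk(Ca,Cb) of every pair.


V = q^(-5/2) - q^(-3/2) + q^(-1/2) - 3q^(1/2) + 2q^(3/2) - 2q^(5/2) + q^(7/2) - q^(9/2)
<D> = -A^-18 + A^-14 - 2A^-10 + 2A^-6 - 3A^-2 + A^2 - A^6 + A^10 (w = 0)
2 components over 14 crossings, w = 0
lk(C1,C2): +2
9 Fox colorings among 3^14, |V(-1)| = 12: tricolorable
why: span 7 respects span(V) <= c + mu - 1 = 15 for this 2-component diagram


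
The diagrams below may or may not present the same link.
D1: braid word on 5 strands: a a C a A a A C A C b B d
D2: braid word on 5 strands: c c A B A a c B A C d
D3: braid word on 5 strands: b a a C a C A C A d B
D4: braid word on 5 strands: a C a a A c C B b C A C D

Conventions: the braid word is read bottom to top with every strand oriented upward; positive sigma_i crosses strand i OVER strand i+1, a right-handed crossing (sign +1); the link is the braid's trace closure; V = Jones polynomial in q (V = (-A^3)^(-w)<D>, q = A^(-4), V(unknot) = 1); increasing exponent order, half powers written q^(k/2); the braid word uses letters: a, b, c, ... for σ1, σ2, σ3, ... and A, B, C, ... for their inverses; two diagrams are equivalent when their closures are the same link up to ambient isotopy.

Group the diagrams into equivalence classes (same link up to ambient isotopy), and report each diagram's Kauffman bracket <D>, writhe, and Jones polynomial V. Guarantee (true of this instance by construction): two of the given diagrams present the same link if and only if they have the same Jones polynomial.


grouping into links: {D1, D3, D4} | {D2}
V(D1) = q^(-9/2) - q^(-5/2) - q^(-3/2) - q^(-1/2)  (w -1, c 13, <D> = A^-1 + A^3 + A^7 - A^15)
V(D2) = -q^(-9/2) + q^(-7/2) - 2q^(-5/2) + 2q^(-3/2) - 2q^(-1/2) + q^(1/2) - q^(3/2)  [11 crossings, <D> = A^-9 - A^-5 + 2A^-1 - 2A^3 + 2A^7 - A^11 + A^15, w = -1]
D3 (bracket A^-1 + A^3 + A^7 - A^15; 11 crossings at w = -1): V = q^(-9/2) - q^(-5/2) - q^(-3/2) - q^(-1/2)
D4 (bracket A^-7 + A^-3 + A - A^9; 13 crossings at w = -3): V = q^(-9/2) - q^(-5/2) - q^(-3/2) - q^(-1/2)
key observation: V(q) takes 2 values over 4 diagrams, fixing the grouping


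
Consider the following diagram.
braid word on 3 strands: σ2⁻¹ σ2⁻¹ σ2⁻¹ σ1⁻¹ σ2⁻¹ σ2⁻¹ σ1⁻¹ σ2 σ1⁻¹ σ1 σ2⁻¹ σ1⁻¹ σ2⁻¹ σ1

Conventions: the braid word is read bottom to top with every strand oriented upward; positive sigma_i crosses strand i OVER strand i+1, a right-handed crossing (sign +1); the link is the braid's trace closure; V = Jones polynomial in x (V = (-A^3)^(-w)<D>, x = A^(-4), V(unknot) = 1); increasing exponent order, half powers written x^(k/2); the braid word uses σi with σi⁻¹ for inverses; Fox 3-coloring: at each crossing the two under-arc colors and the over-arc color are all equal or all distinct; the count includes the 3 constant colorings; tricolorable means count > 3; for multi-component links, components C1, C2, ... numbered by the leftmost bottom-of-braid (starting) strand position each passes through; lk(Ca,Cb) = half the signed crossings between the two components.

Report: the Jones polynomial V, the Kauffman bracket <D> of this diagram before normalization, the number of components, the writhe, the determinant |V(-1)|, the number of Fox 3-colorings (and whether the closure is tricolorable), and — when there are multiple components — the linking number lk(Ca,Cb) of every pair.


V(x) = -x^-8 + x^-5 + x^-3
bracket: A^-12 + A^-4 - A^8, w = -8
1 component, writhe -8, over 14 crossings
det 3, colorings 9 of 3^14 — tricolorable
observation: the word shrinks to σ2⁻¹ σ2⁻¹ σ2⁻¹ σ1⁻¹ σ2⁻¹ σ2⁻¹ σ1⁻¹ σ1⁻¹ σ2⁻¹ σ1 after cancelling


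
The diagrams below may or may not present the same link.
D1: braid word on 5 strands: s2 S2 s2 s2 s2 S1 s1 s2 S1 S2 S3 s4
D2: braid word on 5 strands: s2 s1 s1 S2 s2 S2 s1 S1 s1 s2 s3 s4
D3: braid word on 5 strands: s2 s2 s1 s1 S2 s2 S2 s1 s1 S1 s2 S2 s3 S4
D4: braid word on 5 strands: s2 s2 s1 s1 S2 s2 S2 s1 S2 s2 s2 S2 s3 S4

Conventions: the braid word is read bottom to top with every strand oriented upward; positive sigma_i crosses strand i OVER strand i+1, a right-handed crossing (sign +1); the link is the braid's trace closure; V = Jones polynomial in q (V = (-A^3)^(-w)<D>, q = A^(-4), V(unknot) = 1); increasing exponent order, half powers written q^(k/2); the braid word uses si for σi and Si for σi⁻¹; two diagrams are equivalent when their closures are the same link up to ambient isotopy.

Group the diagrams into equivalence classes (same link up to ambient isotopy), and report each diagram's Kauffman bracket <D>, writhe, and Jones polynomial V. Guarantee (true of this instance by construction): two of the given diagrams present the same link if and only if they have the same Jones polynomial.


grouping into links: {D1} | {D2, D3, D4}
V(D1) = q + q^3 - q^4  (w +2, c 12, <D> = -A^-10 + A^-6 + A^2)
V(D2) = q - q^2 + 2q^3 - q^4 + q^5 - q^6  (w +6, c 12, <D> = -A^-6 + A^-2 - A^2 + 2A^6 - A^10 + A^14)
V(D3) = q - q^2 + 2q^3 - q^4 + q^5 - q^6  [14 crossings, <D> = -A^-12 + A^-8 - A^-4 + 2 - A^4 + A^8, w = +4]
D4 (bracket -A^-12 + A^-8 - A^-4 + 2 - A^4 + A^8; 14 crossings at w = +4): V = q - q^2 + 2q^3 - q^4 + q^5 - q^6
key observation: 2 classes among 4 diagrams; unequal V(q) rules out equality


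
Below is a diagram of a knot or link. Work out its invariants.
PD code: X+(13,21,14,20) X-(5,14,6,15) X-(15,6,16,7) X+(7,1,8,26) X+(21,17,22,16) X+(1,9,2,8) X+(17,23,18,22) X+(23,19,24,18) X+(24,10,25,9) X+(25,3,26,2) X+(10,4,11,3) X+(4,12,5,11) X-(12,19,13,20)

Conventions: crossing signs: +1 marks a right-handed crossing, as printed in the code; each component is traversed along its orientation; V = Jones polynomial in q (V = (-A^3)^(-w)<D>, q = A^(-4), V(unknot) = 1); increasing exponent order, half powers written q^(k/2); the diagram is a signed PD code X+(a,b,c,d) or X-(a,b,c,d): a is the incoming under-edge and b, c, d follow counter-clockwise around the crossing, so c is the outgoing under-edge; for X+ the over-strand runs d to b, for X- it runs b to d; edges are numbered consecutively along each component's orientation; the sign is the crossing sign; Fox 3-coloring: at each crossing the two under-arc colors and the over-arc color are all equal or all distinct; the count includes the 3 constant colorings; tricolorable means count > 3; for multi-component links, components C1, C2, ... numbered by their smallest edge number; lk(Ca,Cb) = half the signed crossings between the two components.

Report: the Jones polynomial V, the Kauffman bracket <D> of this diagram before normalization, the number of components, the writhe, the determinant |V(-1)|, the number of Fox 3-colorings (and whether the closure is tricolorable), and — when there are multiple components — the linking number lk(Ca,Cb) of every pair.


V = q^2 + 2q^4 - 2q^5 + q^6 - 2q^7 + q^8
<D> = -A^-11 + 2A^-7 - A^-3 + 2A - 2A^5 - A^13 (w = +7)
1 component over 13 crossings, w = +7
27 Fox colorings among 3^13, |V(-1)| = 9: tricolorable
why: V spans 6 powers of q: at least 6 crossings in any diagram


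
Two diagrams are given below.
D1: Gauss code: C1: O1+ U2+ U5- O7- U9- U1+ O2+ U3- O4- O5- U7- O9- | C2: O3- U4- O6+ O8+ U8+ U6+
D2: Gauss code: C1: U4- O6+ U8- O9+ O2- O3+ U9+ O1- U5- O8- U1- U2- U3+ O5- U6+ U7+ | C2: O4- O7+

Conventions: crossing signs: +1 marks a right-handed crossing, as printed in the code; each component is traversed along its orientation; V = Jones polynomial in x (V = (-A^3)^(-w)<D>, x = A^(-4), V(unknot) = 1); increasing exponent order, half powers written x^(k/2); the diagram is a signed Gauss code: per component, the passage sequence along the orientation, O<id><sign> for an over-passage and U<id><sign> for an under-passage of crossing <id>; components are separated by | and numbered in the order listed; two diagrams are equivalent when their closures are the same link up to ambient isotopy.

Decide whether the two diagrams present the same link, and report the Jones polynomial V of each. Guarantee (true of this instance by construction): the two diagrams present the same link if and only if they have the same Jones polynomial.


equivalent: no
V(D1) = -x^(-5/2) - x^(-1/2)  (w -1, c 9, <D> = A^-1 + A^7)
D2 (bracket A^-1 + A^3 + A^7 - A^15; 9 crossings at w = -1): V = x^(-9/2) - x^(-5/2) - x^(-3/2) - x^(-1/2)
why: comparing 2 Jones polynomials yields 2 groups


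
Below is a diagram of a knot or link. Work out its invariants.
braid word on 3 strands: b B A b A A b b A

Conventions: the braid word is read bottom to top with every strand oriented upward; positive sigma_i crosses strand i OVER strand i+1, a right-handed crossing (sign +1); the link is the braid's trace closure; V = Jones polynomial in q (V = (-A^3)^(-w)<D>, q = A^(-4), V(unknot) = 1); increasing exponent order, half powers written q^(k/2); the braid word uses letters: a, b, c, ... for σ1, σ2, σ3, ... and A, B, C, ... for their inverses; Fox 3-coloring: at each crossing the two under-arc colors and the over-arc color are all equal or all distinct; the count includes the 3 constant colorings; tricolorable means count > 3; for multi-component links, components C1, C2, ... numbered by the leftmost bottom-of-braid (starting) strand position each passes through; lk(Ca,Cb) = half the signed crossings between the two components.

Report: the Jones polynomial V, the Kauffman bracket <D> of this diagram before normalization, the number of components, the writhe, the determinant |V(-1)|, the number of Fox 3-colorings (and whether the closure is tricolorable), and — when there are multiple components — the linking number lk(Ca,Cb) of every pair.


V(q) = -q^(-9/2) + 2q^(-7/2) - 4q^(-5/2) + 3q^(-3/2) - 4q^(-1/2) + 3q^(1/2) - 2q^(3/2) + q^(5/2)
bracket: -A^-13 + 2A^-9 - 3A^-5 + 4A^-1 - 3A^3 + 4A^7 - 2A^11 + A^15, w = -1
2 components, writhe -1, over 9 crossings
lk(C1,C2) = -2
det 20, colorings 3 of 3^9 — not tricolorable
observation: summing lk over 1 pair gives -2


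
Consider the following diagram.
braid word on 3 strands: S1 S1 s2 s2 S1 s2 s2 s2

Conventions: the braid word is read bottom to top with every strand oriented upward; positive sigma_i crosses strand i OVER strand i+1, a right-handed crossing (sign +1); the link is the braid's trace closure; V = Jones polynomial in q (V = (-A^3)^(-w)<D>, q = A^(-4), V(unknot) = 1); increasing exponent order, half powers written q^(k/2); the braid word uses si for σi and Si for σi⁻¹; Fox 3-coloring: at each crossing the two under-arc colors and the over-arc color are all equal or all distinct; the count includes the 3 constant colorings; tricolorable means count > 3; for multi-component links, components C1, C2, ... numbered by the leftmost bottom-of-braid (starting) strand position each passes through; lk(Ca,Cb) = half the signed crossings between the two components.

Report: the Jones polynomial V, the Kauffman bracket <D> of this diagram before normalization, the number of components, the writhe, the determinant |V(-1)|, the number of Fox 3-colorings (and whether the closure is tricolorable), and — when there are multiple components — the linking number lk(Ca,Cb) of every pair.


Jones polynomial: V(q) = -q^-2 + 2q^-1 - 3 + 5q - 4q^2 + 5q^3 - 4q^4 + 2q^5 - q^6
<D> = -A^-18 + 2A^-14 - 4A^-10 + 5A^-6 - 4A^-2 + 5A^2 - 3A^6 + 2A^10 - A^14; writhe +2
components 1, writhe +2 (8 crossings)
3-colorings: 9 of 3^8, det 27 — tricolorable
note: V spans 8 powers of q: at least 8 crossings in any diagram


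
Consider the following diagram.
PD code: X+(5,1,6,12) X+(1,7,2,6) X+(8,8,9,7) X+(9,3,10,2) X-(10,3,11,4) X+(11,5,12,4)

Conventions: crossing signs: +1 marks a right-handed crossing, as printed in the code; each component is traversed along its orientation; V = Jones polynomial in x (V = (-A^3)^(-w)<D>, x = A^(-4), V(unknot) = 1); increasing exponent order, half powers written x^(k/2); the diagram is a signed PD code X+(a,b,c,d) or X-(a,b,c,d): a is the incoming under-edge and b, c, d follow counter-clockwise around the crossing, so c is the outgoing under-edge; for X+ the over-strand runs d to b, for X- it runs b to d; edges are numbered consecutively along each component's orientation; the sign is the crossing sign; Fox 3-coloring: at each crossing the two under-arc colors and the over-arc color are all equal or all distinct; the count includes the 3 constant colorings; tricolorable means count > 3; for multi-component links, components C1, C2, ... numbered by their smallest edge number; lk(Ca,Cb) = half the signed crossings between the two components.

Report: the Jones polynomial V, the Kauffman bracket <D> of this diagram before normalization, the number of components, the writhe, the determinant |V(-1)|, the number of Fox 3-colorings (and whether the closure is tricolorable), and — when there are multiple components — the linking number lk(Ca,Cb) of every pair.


Jones polynomial: V(x) = x + x^3 - x^4
<D> = -A^-4 + 1 + A^8; writhe +4
components 1, writhe +4 (6 crossings)
3-colorings: 9 of 3^6, det 3 — tricolorable
note: w = +4 (over 6 crossings) is diagram-only; (-A^3)^(-4) removes it from V


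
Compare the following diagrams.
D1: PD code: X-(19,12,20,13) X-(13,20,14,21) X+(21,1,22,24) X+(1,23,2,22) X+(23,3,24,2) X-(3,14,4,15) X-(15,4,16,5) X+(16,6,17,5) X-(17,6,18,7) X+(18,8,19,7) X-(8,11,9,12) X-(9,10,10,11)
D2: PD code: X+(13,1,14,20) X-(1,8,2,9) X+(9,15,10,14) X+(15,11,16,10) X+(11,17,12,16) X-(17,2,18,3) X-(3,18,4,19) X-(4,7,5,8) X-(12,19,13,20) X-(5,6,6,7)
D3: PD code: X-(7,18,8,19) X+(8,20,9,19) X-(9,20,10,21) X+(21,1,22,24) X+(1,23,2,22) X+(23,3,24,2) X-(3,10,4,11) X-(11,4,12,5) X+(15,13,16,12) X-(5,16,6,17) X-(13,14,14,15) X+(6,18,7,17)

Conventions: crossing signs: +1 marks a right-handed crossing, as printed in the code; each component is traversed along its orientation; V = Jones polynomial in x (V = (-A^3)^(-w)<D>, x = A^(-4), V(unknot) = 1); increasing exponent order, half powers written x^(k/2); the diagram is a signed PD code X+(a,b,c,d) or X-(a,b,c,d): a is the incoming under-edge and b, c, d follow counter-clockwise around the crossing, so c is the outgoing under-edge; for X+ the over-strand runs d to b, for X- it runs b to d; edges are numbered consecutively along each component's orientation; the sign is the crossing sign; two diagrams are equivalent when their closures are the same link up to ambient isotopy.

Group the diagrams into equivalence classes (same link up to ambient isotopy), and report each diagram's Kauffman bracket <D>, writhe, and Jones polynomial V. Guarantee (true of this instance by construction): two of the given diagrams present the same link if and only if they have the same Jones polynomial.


grouping into links: {D1, D2, D3}
V(D1) = -x^-3 + x^-2 - x^-1 + 3 - x + x^2 - x^3  (w -2, c 12, <D> = -A^-18 + A^-14 - A^-10 + 3A^-6 - A^-2 + A^2 - A^6)
V(D2) = -x^-3 + x^-2 - x^-1 + 3 - x + x^2 - x^3  (w -2, c 10, <D> = -A^-18 + A^-14 - A^-10 + 3A^-6 - A^-2 + A^2 - A^6)
D3 (bracket -A^-12 + A^-8 - A^-4 + 3 - A^4 + A^8 - A^12; 12 crossings at w = 0): V = -x^-3 + x^-2 - x^-1 + 3 - x + x^2 - x^3
why: one V(x) for all 3 diagrams — one class (guaranteed)


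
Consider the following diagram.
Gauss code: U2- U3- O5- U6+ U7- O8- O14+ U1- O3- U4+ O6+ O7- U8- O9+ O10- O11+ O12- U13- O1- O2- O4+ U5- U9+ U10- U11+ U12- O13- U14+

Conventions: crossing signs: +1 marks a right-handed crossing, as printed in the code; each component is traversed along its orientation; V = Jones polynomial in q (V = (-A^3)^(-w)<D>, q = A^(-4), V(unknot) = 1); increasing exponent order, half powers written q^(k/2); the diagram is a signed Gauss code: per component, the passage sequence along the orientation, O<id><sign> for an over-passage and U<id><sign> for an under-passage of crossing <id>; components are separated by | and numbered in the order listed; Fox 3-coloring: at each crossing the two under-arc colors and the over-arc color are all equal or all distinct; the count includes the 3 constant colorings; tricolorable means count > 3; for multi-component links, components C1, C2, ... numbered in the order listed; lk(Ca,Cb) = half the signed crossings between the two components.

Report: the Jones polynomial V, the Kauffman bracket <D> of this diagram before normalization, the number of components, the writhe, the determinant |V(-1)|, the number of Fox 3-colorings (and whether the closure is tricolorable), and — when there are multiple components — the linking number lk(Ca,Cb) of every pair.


V = -q^-4 + q^-3 + q^-1
<D> = A^-8 + 1 - A^4 (w = -4)
1 component over 14 crossings, w = -4
9 Fox colorings among 3^14, |V(-1)| = 3: tricolorable
why: V spans 3 powers of q: at least 3 crossings in any diagram


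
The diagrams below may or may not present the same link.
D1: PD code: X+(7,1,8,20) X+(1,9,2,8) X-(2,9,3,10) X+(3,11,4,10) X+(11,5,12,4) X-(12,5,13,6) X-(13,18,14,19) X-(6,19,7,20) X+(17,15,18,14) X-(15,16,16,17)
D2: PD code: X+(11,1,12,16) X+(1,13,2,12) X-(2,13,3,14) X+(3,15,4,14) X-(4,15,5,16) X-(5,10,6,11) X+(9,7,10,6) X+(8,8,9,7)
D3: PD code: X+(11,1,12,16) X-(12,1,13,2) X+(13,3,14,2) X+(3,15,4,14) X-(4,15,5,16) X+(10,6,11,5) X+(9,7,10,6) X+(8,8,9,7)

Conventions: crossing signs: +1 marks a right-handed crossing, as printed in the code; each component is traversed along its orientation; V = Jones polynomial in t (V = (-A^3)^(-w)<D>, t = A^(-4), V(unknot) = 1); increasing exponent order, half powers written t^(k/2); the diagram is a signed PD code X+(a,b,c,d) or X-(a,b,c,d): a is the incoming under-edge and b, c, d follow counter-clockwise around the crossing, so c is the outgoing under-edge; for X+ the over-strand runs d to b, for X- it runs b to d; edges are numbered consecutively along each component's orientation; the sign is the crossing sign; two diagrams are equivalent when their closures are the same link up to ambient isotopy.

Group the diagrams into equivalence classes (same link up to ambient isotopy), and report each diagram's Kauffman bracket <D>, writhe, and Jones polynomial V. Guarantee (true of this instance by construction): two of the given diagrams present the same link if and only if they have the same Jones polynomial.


equivalence classes: {D1, D2, D3}
D1 (bracket 1; 10 crossings at w = 0): V = 1
V(D2) = 1  (w +2, c 8, <D> = A^6)
V(D3) = 1  (w +4, c 8, <D> = A^12)
observation: all 3 diagrams share one V(t), hence one class


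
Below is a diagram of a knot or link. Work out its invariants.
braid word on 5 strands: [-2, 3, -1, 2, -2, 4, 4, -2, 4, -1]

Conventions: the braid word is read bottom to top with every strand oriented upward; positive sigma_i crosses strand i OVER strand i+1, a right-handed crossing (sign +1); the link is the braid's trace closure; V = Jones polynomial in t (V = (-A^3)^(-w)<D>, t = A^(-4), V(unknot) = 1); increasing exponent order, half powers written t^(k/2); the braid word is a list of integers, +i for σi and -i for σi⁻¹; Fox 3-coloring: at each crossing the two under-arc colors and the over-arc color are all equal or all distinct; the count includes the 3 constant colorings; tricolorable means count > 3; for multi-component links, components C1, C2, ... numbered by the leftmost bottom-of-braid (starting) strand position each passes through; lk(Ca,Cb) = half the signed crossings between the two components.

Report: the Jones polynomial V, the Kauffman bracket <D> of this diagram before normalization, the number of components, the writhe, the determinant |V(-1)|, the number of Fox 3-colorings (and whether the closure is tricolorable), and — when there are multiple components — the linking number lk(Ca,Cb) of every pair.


V = -t^-3 + t^-2 - t^-1 + 3 - t + t^2 - t^3
<D> = -A^-12 + A^-8 - A^-4 + 3 - A^4 + A^8 - A^12 (w = 0)
1 component over 10 crossings, w = 0
27 Fox colorings among 3^10, |V(-1)| = 9: tricolorable
why: inverse pairs cancel, leaving σ2⁻¹ σ3 σ1⁻¹ σ4 σ4 σ2⁻¹ σ4 σ1⁻¹


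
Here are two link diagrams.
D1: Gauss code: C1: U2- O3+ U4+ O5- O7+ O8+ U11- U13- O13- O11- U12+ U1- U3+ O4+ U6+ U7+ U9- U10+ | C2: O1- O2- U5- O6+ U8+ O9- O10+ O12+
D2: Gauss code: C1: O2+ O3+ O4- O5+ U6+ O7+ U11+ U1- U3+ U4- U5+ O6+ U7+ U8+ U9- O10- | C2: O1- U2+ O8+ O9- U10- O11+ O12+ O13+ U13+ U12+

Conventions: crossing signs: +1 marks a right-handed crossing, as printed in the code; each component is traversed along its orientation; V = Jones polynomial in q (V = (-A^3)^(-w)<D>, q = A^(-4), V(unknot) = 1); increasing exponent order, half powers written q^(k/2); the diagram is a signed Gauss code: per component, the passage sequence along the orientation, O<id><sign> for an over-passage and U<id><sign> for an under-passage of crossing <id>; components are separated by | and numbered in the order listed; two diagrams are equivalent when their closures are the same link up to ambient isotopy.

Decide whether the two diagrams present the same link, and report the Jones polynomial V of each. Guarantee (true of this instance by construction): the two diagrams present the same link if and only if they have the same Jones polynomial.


same link: yes
V(D1) = -q^(1/2) - q^(3/2) - q^(5/2) + q^(9/2)  [13 crossings, <D> = -A^-15 + A^-7 + A^-3 + A, w = +1]
V(D2) = -q^(1/2) - q^(3/2) - q^(5/2) + q^(9/2)  (w +5, c 13, <D> = -A^-3 + A^5 + A^9 + A^13)
note: from 13 to 13 crossings by R-moves: one link, two diagrams


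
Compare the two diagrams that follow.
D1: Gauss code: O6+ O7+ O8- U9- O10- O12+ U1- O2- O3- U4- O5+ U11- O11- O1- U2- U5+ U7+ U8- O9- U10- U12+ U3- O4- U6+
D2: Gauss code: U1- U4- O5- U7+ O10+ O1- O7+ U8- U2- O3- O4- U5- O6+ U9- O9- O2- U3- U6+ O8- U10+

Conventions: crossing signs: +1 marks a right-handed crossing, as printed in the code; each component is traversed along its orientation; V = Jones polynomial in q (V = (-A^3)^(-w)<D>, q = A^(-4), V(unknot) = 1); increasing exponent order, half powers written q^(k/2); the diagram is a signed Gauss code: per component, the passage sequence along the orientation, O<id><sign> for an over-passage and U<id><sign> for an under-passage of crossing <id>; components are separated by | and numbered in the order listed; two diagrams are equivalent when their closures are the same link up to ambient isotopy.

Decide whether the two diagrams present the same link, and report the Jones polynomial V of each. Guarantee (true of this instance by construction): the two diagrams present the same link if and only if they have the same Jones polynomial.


equivalent: yes
V(D1) = -q^-6 + q^-5 - q^-4 + 2q^-3 - q^-2 + q^-1  (w -4, c 12, <D> = A^-8 - A^-4 + 2 - A^4 + A^8 - A^12)
D2 (bracket A^-8 - A^-4 + 2 - A^4 + A^8 - A^12; 10 crossings at w = -4): V = -q^-6 + q^-5 - q^-4 + 2q^-3 - q^-2 + q^-1
why: from 12 to 10 crossings by R-moves: one link, two diagrams


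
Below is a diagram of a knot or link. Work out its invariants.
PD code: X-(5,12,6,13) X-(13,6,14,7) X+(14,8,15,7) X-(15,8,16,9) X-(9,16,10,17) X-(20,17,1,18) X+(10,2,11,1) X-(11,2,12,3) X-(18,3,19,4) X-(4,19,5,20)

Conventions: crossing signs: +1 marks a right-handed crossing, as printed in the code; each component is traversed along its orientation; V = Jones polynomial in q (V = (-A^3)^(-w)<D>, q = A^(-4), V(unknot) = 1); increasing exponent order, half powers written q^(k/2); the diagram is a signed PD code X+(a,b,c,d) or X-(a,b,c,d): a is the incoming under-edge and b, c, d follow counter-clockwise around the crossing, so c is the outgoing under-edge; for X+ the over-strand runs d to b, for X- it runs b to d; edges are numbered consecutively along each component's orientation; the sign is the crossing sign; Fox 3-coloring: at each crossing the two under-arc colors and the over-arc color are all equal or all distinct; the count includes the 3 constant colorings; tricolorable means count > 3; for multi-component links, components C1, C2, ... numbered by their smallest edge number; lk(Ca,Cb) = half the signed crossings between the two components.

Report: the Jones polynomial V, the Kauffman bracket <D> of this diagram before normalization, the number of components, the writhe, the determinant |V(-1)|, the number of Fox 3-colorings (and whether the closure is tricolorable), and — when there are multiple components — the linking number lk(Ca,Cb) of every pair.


V(q) = q^-8 - 2q^-7 + q^-6 - 2q^-5 + 2q^-4 + q^-2
bracket: A^-10 + 2A^-2 - 2A^2 + A^6 - 2A^10 + A^14, w = -6
1 component, writhe -6, over 10 crossings
det 9, colorings 27 of 3^10 — tricolorable
observation: V spans 6 powers of q: at least 6 crossings in any diagram


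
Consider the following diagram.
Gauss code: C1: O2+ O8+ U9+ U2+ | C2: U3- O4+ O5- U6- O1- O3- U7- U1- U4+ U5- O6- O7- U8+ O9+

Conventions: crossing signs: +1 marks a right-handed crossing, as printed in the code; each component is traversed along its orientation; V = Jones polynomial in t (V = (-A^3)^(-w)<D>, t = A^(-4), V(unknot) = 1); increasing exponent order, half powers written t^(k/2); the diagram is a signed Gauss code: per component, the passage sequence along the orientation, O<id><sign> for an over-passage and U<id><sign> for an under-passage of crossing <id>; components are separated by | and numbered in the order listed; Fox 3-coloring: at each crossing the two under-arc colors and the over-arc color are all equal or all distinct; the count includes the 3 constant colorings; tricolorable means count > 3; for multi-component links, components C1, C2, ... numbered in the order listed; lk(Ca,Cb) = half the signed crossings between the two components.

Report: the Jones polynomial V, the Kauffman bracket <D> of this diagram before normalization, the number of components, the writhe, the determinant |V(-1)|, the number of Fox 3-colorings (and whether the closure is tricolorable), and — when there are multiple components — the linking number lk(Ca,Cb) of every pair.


V = t^(-7/2) - t^(-5/2) + t^(-3/2) - 2t^(-1/2) - t^(3/2)
<D> = A^-9 + 2A^-1 - A^3 + A^7 - A^11 (w = -1)
2 components over 9 crossings, w = -1
lk(C1,C2): +1
9 Fox colorings among 3^9, |V(-1)| = 6: tricolorable
why: w = -1 shifts under R1 moves; the (-A^3)^(1) factor cancels that in V


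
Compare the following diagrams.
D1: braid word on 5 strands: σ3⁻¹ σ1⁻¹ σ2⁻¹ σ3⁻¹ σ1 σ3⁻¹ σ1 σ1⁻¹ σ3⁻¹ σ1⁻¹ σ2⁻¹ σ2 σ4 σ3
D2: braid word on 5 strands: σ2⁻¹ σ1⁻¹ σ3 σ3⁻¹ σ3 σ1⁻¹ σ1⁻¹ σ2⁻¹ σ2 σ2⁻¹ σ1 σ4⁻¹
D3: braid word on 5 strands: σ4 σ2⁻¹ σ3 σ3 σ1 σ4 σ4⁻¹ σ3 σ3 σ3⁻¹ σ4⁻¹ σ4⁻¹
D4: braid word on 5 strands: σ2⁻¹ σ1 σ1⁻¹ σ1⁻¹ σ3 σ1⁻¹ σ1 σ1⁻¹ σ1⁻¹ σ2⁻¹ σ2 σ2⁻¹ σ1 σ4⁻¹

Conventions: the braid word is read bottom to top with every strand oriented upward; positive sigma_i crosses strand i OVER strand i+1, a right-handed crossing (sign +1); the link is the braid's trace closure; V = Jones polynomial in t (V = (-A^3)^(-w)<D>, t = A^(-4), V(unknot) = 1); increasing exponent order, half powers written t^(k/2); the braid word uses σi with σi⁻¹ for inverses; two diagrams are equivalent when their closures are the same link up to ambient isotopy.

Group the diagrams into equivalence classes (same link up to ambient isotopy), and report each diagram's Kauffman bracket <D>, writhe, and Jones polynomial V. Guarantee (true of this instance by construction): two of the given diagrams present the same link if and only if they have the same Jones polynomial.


classes: {D1} | {D3} | {D2, D4}
V(D1) = -t^-4 + t^-3 + t^-1  [14 crossings, <D> = A^-8 + 1 - A^4, w = -4]
D2 (bracket A^-8 - A^-4 + 2 - A^4 + A^8 - A^12; 12 crossings at w = -4): V = -t^-6 + t^-5 - t^-4 + 2t^-3 - t^-2 + t^-1
D3 (bracket -A^-10 + A^-6 + A^2; 12 crossings at w = +2): V = t + t^3 - t^4
V(D4) = -t^-6 + t^-5 - t^-4 + 2t^-3 - t^-2 + t^-1  [14 crossings, <D> = A^-8 - A^-4 + 2 - A^4 + A^8 - A^12, w = -4]
note: V(t) takes 3 values over 4 diagrams, fixing the grouping


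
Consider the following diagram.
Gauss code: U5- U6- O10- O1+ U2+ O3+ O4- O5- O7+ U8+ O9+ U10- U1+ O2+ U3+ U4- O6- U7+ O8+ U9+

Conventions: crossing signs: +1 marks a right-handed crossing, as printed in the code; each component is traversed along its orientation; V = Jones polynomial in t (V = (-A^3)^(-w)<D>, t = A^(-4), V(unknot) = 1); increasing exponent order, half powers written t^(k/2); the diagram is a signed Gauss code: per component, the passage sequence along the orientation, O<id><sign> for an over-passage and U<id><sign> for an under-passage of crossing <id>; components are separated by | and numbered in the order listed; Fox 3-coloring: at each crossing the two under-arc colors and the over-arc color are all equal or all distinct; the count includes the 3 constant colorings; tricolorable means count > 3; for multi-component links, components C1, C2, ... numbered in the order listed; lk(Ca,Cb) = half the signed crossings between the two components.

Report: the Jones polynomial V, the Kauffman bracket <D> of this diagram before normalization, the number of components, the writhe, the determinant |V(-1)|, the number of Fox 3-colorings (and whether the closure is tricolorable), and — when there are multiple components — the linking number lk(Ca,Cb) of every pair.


Jones polynomial: V(t) = t + t^3 - t^4
<D> = -A^-10 + A^-6 + A^2; writhe +2
components 1, writhe +2 (10 crossings)
3-colorings: 9 of 3^10, det 3 — tricolorable
note: the span of V is 3, forcing >= 3 crossings in any diagram
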